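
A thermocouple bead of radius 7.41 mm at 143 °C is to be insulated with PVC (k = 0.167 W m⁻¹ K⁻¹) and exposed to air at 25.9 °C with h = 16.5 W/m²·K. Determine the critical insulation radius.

r_cr = 2.02 cm

For a sphere, r_cr = 2k_ins/h = 2·0.167/16.5 = 0.0202 m = 2.02 cm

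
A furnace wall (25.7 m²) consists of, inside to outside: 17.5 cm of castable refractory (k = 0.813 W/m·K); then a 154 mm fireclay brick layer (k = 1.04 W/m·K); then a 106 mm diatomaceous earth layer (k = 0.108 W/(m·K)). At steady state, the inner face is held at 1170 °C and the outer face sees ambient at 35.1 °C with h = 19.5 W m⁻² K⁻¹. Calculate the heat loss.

Q = 20900 W

Series thermal resistances, inner to outer:
  R_castable refractory = L/(kA) = 0.175/(0.813·25.7) = 0.008376 K/W
  R_fireclay brick = L/(kA) = 0.154/(1.04·25.7) = 0.005762 K/W
  R_diatomaceous earth = L/(kA) = 0.106/(0.108·25.7) = 0.03819 K/W
  R_conv,out = 1/(hA) = 1/(19.5·25.7) = 0.001995 K/W
ΣR = 0.008376 + 0.005762 + 0.03819 + 0.001995 = 0.05432 K/W
Q = ΔT/ΣR = (1170 °C − 35.1 °C)/0.05432 = 20900 W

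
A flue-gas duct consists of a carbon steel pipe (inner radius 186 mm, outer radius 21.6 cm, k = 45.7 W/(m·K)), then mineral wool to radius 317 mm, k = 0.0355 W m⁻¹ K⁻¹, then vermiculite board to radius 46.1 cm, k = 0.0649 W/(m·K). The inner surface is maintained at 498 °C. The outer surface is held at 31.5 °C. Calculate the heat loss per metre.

Q' = 177 W/m

Resistance network (inner→outer):
  R'_carbon steel = ln(0.216/0.186)/(2πk) = 0.1495/(2π·45.7) = 5.208×10^-4 m·K/W
  R'_mineral wool = ln(0.317/0.216)/(2πk) = 0.3836/(2π·0.0355) = 1.720 m·K/W
  R'_vermiculite board = ln(0.461/0.317)/(2πk) = 0.3745/(2π·0.0649) = 0.9184 m·K/W
ΣR = 5.208×10^-4 + 1.720 + 0.9184 = 2.639 m·K/W
Q' = ΔT/ΣR = (498 °C − 31.5 °C)/2.639 = 177 W/m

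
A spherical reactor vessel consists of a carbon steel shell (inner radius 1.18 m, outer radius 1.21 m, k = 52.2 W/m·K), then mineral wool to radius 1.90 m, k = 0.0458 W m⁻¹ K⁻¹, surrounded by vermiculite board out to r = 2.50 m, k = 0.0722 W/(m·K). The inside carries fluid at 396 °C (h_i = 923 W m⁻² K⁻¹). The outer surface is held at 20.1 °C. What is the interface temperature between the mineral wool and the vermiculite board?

Series thermal resistances, inner to outer:
  R_conv,in = 1/(4πr²h) = 1/(4π·1.18²·923) = 6.192×10^-5 K/W
  R_carbon steel = (1/1.18 − 1/1.21)/(4πk) = 0.02101/(4π·52.2) = 3.203×10^-5 K/W
  R_mineral wool = (1/1.21 − 1/1.90)/(4πk) = 0.3001/(4π·0.0458) = 0.5215 K/W
  R_vermiculite board = (1/1.90 − 1/2.50)/(4πk) = 0.1263/(4π·0.0722) = 0.1392 K/W
ΣR = 6.192×10^-5 + 3.203×10^-5 + 0.5215 + 0.1392 = 0.6608 K/W
Q = ΔT/ΣR = (396 °C − 20.1 °C)/0.6608 = 568.9 W
From the inner boundary to the mineral wool/vermiculite board interface, ΣR_partial = 0.5216 K/W.
T_interface = T_in − Q·ΣR_partial = 396 °C − (568.9)(0.5216) = 99.3 °C

T = 99.3 °C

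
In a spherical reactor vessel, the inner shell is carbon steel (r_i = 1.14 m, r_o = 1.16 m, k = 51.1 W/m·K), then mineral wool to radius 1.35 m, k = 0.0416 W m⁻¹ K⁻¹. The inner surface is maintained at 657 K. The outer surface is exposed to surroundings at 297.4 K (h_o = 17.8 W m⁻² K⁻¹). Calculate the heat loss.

Resistance network (inner→outer):
  R_carbon steel = (1/1.14 − 1/1.16)/(4πk) = 0.01512/(4π·51.1) = 2.355×10^-5 K/W
  R_mineral wool = (1/1.16 − 1/1.35)/(4πk) = 0.1213/(4π·0.0416) = 0.2321 K/W
  R_conv,out = 1/(4πr²h) = 1/(4π·1.35²·17.8) = 0.002453 K/W
ΣR = 2.355×10^-5 + 0.2321 + 0.002453 = 0.2346 K/W
Q = ΔT/ΣR = (657 K − 297.4 K)/0.2346 = 1530 W

Q = 1530 W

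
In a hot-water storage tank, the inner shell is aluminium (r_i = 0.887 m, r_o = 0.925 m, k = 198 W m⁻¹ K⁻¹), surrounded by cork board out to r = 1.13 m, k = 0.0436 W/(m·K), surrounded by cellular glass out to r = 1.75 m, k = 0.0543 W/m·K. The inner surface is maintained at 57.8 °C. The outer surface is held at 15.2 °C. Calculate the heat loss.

Series thermal resistances, inner to outer:
  R_aluminium = (1/0.887 − 1/0.925)/(4πk) = 0.04631/(4π·198) = 1.861×10^-5 K/W
  R_cork board = (1/0.925 − 1/1.13)/(4πk) = 0.1961/(4π·0.0436) = 0.3580 K/W
  R_cellular glass = (1/1.13 − 1/1.75)/(4πk) = 0.3135/(4π·0.0543) = 0.4595 K/W
ΣR = 1.861×10^-5 + 0.3580 + 0.4595 = 0.8175 K/W
Q = ΔT/ΣR = (57.8 °C − 15.2 °C)/0.8175 = 52.1 W

Q = 52.1 W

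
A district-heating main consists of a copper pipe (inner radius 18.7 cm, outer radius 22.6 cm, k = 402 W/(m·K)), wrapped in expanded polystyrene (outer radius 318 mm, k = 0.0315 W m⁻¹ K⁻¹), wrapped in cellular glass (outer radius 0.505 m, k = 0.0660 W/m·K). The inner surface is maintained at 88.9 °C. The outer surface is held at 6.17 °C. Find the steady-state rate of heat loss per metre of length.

Series thermal resistances, inner to outer:
  R'_copper = ln(0.226/0.187)/(2πk) = 0.1894/(2π·402) = 7.500×10^-5 m·K/W
  R'_expanded polystyrene = ln(0.318/0.226)/(2πk) = 0.3415/(2π·0.0315) = 1.726 m·K/W
  R'_cellular glass = ln(0.505/0.318)/(2πk) = 0.4625/(2π·0.0660) = 1.115 m·K/W
ΣR = 7.500×10^-5 + 1.726 + 1.115 = 2.841 m·K/W
Q' = ΔT/ΣR = (88.9 °C − 6.17 °C)/2.841 = 29.1 W/m

Q' = 29.1 W/m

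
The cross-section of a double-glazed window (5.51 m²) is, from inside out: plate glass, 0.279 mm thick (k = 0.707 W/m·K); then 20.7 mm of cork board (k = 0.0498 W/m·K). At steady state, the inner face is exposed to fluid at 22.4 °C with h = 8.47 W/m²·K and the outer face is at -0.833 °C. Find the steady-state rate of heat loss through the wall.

Treat each layer as a resistance in series:
  R_conv,in = 1/(hA) = 1/(8.47·5.51) = 0.02143 K/W
  R_plate glass = L/(kA) = 2.79×10^-4/(0.707·5.51) = 7.162×10^-5 K/W
  R_cork board = L/(kA) = 0.0207/(0.0498·5.51) = 0.07544 K/W
ΣR = 0.02143 + 7.162×10^-5 + 0.07544 = 0.09694 K/W
Q = ΔT/ΣR = (22.4 °C − -0.833 °C)/0.09694 = 240 W

Q = 240 W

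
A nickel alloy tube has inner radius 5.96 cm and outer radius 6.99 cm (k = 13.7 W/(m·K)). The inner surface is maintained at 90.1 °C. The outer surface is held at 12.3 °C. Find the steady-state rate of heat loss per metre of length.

Q' = 2πk·ΔT/ln(r₂/r₁) = 2π × 13.7 × 77.8 / ln(0.0699/0.0596) = 42000 W/m

Q' = 42.0 kW/m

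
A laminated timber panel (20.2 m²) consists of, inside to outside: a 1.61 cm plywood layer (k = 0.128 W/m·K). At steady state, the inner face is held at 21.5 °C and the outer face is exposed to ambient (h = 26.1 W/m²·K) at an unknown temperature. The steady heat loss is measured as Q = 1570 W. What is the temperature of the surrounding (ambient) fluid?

Sum the resistances:
  R_plywood = L/(kA) = 0.0161/(0.128·20.2) = 0.006227 K/W
  R_conv,out = 1/(hA) = 1/(26.1·20.2) = 0.001897 K/W
ΣR = 0.008124 K/W
ΔT = Q·ΣR = 1570 × 0.008124 = 12.75 K
Heat flows outward, so T_out = T_in − ΔT = 21.5 − 12.75 = 8.75 °C

T_out = 8.75 °C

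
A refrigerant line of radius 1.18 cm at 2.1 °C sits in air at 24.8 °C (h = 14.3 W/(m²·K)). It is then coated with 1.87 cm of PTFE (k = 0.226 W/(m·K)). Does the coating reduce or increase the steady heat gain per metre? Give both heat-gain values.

reduces: 24.1 → 22.0 W/m

Critical radius for a cylinder: r_cr = k/h = 0.0158 m = 1.58 cm.
Outer radius after coating: r₂ = 0.0118 + 0.0187 = 0.0305 m.
r₁ < r_cr < r₂: heat gain rises to a maximum at r_cr then falls. Whether the coating helps depends on whether Q(r₂) has dropped back below Q(r₁).
Bare: R = 1/(2πr₁h) = 0.9432 m·K/W; Q = 22.7/0.9432 = 24.1 W/m.
Coated: R = R_cond + R_conv = 1.034 m·K/W; Q = 22.7/1.034 = 22.0 W/m.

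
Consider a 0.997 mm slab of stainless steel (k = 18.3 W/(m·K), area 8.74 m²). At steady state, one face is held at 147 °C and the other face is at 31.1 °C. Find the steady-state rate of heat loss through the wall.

Q = kA·ΔT/L = 18.3 × 8.74 × |147 °C − 31.1 °C| / 9.97×10^-4 = 1.86×10^7 W

Q = 1.86×10^7 W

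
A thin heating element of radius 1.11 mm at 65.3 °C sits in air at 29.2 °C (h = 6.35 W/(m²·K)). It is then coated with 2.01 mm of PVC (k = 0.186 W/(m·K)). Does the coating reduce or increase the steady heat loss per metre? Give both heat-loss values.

increases: 1.60 → 4.05 W/m

Critical radius for a cylinder: r_cr = k/h = 0.0293 m = 2.93 cm.
Outer radius after coating: r₂ = 0.00111 + 0.00201 = 0.00312 m.
Since r₁ < r_cr and r₂ ≤ r_cr, the coating moves toward the maximum at r_cr — heat loss rises.
Bare: R = 1/(2πr₁h) = 22.58 m·K/W; Q = 36.1/22.58 = 1.60 W/m.
Coated: R = R_cond + R_conv = 8.918 m·K/W; Q = 36.1/8.918 = 4.05 W/m.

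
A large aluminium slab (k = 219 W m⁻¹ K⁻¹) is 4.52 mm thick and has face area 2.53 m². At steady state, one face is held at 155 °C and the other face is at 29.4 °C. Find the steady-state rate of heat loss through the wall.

Q = kA·ΔT/L = 219 × 2.53 × |155 °C − 29.4 °C| / 0.00452 = 1.54×10^7 W

Q = 15400 kW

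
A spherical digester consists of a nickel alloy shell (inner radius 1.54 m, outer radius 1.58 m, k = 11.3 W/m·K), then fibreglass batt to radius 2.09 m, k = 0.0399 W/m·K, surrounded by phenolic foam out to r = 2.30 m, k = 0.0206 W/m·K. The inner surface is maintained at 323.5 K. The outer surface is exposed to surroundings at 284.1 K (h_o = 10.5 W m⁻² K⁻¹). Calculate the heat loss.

Q = 82.4 W

Resistance network (inner→outer):
  R_nickel alloy = (1/1.54 − 1/1.58)/(4πk) = 0.01644/(4π·11.3) = 1.158×10^-4 K/W
  R_fibreglass batt = (1/1.58 − 1/2.09)/(4πk) = 0.1544/(4π·0.0399) = 0.3080 K/W
  R_phenolic foam = (1/2.09 − 1/2.30)/(4πk) = 0.04369/(4π·0.0206) = 0.1688 K/W
  R_conv,out = 1/(4πr²h) = 1/(4π·2.30²·10.5) = 0.001433 K/W
ΣR = 1.158×10^-4 + 0.3080 + 0.1688 + 0.001433 = 0.4783 K/W
Q = ΔT/ΣR = (323.5 K − 284.1 K)/0.4783 = 82.4 W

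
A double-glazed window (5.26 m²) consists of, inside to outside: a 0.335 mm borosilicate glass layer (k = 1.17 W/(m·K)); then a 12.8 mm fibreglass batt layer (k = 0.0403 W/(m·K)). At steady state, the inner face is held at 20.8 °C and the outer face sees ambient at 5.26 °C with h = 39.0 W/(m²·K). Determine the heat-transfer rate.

Q = 238 W

Treat each layer as a resistance in series:
  R_borosilicate glass = L/(kA) = 3.35×10^-4/(1.17·5.26) = 5.443×10^-5 K/W
  R_fibreglass batt = L/(kA) = 0.0128/(0.0403·5.26) = 0.06038 K/W
  R_conv,out = 1/(hA) = 1/(39.0·5.26) = 0.004875 K/W
ΣR = 5.443×10^-5 + 0.06038 + 0.004875 = 0.06531 K/W
Q = ΔT/ΣR = (20.8 °C − 5.26 °C)/0.06531 = 238 W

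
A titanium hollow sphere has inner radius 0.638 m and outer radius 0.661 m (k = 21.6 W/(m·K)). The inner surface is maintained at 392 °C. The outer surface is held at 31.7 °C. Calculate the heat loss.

Q = 4πk·ΔT/(1/r₁ − 1/r₂) = 4π × 21.6 × 360.3 / (1/0.638 − 1/0.661) = 1.79×10^6 W

Q = 1790 kW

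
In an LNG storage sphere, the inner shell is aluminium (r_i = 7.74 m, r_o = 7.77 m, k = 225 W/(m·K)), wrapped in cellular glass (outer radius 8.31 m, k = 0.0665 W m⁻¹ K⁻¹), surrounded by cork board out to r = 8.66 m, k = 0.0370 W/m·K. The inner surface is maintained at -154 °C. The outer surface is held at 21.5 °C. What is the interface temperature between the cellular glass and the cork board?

Treat each layer as a resistance in series:
  R_aluminium = (1/7.74 − 1/7.77)/(4πk) = 4.988×10^-4/(4π·225) = 1.764×10^-7 K/W
  R_cellular glass = (1/7.77 − 1/8.31)/(4πk) = 0.008363/(4π·0.0665) = 0.01001 K/W
  R_cork board = (1/8.31 − 1/8.66)/(4πk) = 0.004864/(4π·0.0370) = 0.01046 K/W
ΣR = 1.764×10^-7 + 0.01001 + 0.01046 = 0.02047 K/W
Q = ΔT/ΣR = (-154 °C − 21.5 °C)/0.02047 = -8574 W
From the inner boundary to the cellular glass/cork board interface, ΣR_partial = 0.01001 K/W.
T_interface = T_in − Q·ΣR_partial = -154 °C − (-8574)(0.01001) = -68.2 °C

T = -68.2 °C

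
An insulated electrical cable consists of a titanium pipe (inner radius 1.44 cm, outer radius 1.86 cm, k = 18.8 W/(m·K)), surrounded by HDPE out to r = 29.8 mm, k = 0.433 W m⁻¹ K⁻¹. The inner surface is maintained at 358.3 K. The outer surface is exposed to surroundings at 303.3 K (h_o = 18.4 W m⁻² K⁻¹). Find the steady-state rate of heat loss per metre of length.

Series thermal resistances, inner to outer:
  R'_titanium = ln(0.0186/0.0144)/(2πk) = 0.2559/(2π·18.8) = 0.002167 m·K/W
  R'_HDPE = ln(0.0298/0.0186)/(2πk) = 0.4713/(2π·0.433) = 0.1732 m·K/W
  R'_conv,out = 1/(2πr h) = 1/(2π·0.0298·18.4) = 0.2903 m·K/W
ΣR = 0.002167 + 0.1732 + 0.2903 = 0.4657 m·K/W
Q' = ΔT/ΣR = (358.3 K − 303.3 K)/0.4657 = 118 W/m

Q' = 118 W/m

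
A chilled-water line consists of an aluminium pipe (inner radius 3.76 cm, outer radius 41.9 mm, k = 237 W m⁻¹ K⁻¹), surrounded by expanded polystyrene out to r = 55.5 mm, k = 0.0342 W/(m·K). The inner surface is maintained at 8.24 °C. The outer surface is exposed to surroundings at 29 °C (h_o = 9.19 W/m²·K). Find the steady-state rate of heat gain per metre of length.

Series thermal resistances, inner to outer:
  R'_aluminium = ln(0.0419/0.0376)/(2πk) = 0.1083/(2π·237) = 7.272×10^-5 m·K/W
  R'_expanded polystyrene = ln(0.0555/0.0419)/(2πk) = 0.2811/(2π·0.0342) = 1.308 m·K/W
  R'_conv,out = 1/(2πr h) = 1/(2π·0.0555·9.19) = 0.3120 m·K/W
ΣR = 7.272×10^-5 + 1.308 + 0.3120 = 1.620 m·K/W
Q' = ΔT/ΣR = (8.24 °C − 29 °C)/1.620 = -12.8 W/m
(Negative Q' ⇒ heat flows inward; heat gain = 12.8 W/m.)

Q' = 12.8 W/m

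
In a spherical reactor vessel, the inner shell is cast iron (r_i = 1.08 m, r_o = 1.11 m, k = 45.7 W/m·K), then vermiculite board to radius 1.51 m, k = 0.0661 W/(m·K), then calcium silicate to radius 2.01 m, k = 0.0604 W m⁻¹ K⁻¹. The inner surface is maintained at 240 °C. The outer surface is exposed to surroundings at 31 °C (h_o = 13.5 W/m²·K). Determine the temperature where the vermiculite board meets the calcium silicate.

T = 121 °C

Resistance network (inner→outer):
  R_cast iron = (1/1.08 − 1/1.11)/(4πk) = 0.02503/(4π·45.7) = 4.358×10^-5 K/W
  R_vermiculite board = (1/1.11 − 1/1.51)/(4πk) = 0.2386/(4π·0.0661) = 0.2873 K/W
  R_calcium silicate = (1/1.51 − 1/2.01)/(4πk) = 0.1647/(4π·0.0604) = 0.2170 K/W
  R_conv,out = 1/(4πr²h) = 1/(4π·2.01²·13.5) = 0.001459 K/W
ΣR = 4.358×10^-5 + 0.2873 + 0.2170 + 0.001459 = 0.5058 K/W
Q = ΔT/ΣR = (240 °C − 31 °C)/0.5058 = 413.2 W
From the inner boundary to the vermiculite board/calcium silicate interface, ΣR_partial = 0.2873 K/W.
T_interface = T_in − Q·ΣR_partial = 240 °C − (413.2)(0.2873) = 121 °C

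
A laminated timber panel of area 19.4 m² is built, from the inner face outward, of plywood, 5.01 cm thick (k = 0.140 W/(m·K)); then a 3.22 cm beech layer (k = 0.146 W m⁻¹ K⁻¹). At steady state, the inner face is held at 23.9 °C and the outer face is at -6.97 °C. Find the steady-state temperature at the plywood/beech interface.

Series thermal resistances, inner to outer:
  R_plywood = L/(kA) = 0.0501/(0.140·19.4) = 0.01845 K/W
  R_beech = L/(kA) = 0.0322/(0.146·19.4) = 0.01137 K/W
ΣR = 0.01845 + 0.01137 = 0.02982 K/W
Q = ΔT/ΣR = (23.9 °C − -6.97 °C)/0.02982 = 1035 W
From the inner boundary to the plywood/beech interface, ΣR_partial = 0.01845 K/W.
T_interface = T_in − Q·ΣR_partial = 23.9 °C − (1035)(0.01845) = 4.80 °C

T = 4.80 °C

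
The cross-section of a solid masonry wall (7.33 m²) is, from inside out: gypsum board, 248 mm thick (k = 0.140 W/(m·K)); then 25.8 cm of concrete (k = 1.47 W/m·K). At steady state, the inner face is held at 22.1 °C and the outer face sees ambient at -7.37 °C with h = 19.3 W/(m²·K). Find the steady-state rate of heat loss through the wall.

Series thermal resistances, inner to outer:
  R_gypsum board = L/(kA) = 0.248/(0.140·7.33) = 0.2417 K/W
  R_concrete = L/(kA) = 0.258/(1.47·7.33) = 0.02394 K/W
  R_conv,out = 1/(hA) = 1/(19.3·7.33) = 0.007069 K/W
ΣR = 0.2417 + 0.02394 + 0.007069 = 0.2727 K/W
Q = ΔT/ΣR = (22.1 °C − -7.37 °C)/0.2727 = 108 W

Q = 108 W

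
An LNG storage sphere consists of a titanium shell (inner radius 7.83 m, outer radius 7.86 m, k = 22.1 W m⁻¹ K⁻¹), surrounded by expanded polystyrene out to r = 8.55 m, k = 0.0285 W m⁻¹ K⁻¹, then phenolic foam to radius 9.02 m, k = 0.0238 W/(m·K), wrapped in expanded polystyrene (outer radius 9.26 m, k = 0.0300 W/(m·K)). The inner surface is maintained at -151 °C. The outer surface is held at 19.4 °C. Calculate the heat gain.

Resistance network (inner→outer):
  R_titanium = (1/7.83 − 1/7.86)/(4πk) = 4.875×10^-4/(4π·22.1) = 1.755×10^-6 K/W
  R_expanded polystyrene = (1/7.86 − 1/8.55)/(4πk) = 0.01027/(4π·0.0285) = 0.02867 K/W
  R_phenolic foam = (1/8.55 − 1/9.02)/(4πk) = 0.006094/(4π·0.0238) = 0.02038 K/W
  R_expanded polystyrene = (1/9.02 − 1/9.26)/(4πk) = 0.002873/(4π·0.0300) = 0.007622 K/W
ΣR = 1.755×10^-6 + 0.02867 + 0.02038 + 0.007622 = 0.05667 K/W
Q = ΔT/ΣR = (-151 °C − 19.4 °C)/0.05667 = -3010 W
(Negative Q ⇒ heat flows inward; heat gain = 3010 W.)

Q = 3.01 kW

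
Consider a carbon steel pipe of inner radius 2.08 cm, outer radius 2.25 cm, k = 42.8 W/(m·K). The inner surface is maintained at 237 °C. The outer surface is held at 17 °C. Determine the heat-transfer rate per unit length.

Q' = 2πk·ΔT/ln(r₂/r₁) = 2π × 42.8 × 220 / ln(0.0225/0.0208) = 7.53×10^5 W/m

Q' = 7.53×10^5 W/m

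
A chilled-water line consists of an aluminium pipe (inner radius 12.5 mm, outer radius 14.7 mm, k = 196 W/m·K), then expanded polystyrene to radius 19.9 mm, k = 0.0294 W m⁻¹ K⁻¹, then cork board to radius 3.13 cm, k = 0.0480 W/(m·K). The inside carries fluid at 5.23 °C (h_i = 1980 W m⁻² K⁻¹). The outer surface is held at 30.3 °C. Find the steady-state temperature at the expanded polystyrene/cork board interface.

Series thermal resistances, inner to outer:
  R'_conv,in = 1/(2πr h) = 1/(2π·0.0125·1980) = 0.006431 m·K/W
  R'_aluminium = ln(0.0147/0.0125)/(2πk) = 0.1621/(2π·196) = 1.316×10^-4 m·K/W
  R'_expanded polystyrene = ln(0.0199/0.0147)/(2πk) = 0.3029/(2π·0.0294) = 1.640 m·K/W
  R'_cork board = ln(0.0313/0.0199)/(2πk) = 0.4529/(2π·0.0480) = 1.502 m·K/W
ΣR = 0.006431 + 1.316×10^-4 + 1.640 + 1.502 = 3.149 m·K/W
Q' = ΔT/ΣR = (5.23 °C − 30.3 °C)/3.149 = -7.961 W/m
From the inner boundary to the expanded polystyrene/cork board interface, ΣR_partial = 1.647 m·K/W.
T_interface = T_in − Q'·ΣR_partial = 5.23 °C − (-7.961)(1.647) = 18.3 °C

T = 18.3 °C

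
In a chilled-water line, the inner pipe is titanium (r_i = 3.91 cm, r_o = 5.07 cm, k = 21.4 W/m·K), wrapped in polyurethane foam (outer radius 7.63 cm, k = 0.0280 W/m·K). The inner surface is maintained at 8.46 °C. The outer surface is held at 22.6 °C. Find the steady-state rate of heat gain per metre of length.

Treat each layer as a resistance in series:
  R'_titanium = ln(0.0507/0.0391)/(2πk) = 0.2598/(2π·21.4) = 0.001932 m·K/W
  R'_polyurethane foam = ln(0.0763/0.0507)/(2πk) = 0.4087/(2π·0.0280) = 2.323 m·K/W
ΣR = 0.001932 + 2.323 = 2.325 m·K/W
Q' = ΔT/ΣR = (8.46 °C − 22.6 °C)/2.325 = -6.08 W/m
(Negative Q' ⇒ heat flows inward; heat gain = 6.08 W/m.)

Q' = 6.08 W/m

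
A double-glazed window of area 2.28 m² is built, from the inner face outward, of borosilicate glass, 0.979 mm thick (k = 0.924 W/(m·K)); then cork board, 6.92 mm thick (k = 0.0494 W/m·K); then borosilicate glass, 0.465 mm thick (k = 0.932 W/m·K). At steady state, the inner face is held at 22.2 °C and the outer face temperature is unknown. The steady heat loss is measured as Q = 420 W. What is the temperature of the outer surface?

T_out = -3.89 °C

Series resistances:
  R_borosilicate glass = L/(kA) = 9.79×10^-4/(0.924·2.28) = 4.647×10^-4 K/W
  R_cork board = L/(kA) = 0.00692/(0.0494·2.28) = 0.06144 K/W
  R_borosilicate glass = L/(kA) = 4.65×10^-4/(0.932·2.28) = 2.188×10^-4 K/W
ΣR = 0.06212 K/W
ΔT = Q·ΣR = 420 × 0.06212 = 26.09 K
Heat flows outward, so T_out = T_in − ΔT = 22.2 − 26.09 = -3.89 °C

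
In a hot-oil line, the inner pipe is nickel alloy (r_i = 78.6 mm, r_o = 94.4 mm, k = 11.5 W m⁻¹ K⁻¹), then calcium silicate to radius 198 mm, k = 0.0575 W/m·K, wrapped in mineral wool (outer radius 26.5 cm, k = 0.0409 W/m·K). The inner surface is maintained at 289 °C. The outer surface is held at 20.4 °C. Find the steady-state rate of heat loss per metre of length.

Q' = 84.3 W/m

Series thermal resistances, inner to outer:
  R'_nickel alloy = ln(0.0944/0.0786)/(2πk) = 0.1832/(2π·11.5) = 0.002535 m·K/W
  R'_calcium silicate = ln(0.198/0.0944)/(2πk) = 0.7407/(2π·0.0575) = 2.050 m·K/W
  R'_mineral wool = ln(0.265/0.198)/(2πk) = 0.2915/(2π·0.0409) = 1.134 m·K/W
ΣR = 0.002535 + 2.050 + 1.134 = 3.187 m·K/W
Q' = ΔT/ΣR = (289 °C − 20.4 °C)/3.187 = 84.3 W/m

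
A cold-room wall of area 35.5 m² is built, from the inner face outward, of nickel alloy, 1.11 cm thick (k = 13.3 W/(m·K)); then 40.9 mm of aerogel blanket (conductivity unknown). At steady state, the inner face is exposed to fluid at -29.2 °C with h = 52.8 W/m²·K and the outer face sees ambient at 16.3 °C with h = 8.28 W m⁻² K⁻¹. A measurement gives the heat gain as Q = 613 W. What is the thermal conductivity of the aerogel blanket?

k = 0.0164 W/m·K

ΣR = ΔT/Q = |-29.2 − 16.3|/613 = 0.07423 K/W
Known resistances:
  R_conv,in = 1/(hA) = 1/(52.8·35.5) = 5.335×10^-4 K/W
  R_nickel alloy = L/(kA) = 0.0111/(13.3·35.5) = 2.351×10^-5 K/W
  R_conv,out = 1/(hA) = 1/(8.28·35.5) = 0.003402 K/W
R_aerogel blanket = ΣR − ΣR_known = 0.07423 − 0.003959 = 0.07027 K/W
L/(kA) = 0.07027 ⇒ k = 0.0409/(0.07027·35.5) = 0.0164 W/m·K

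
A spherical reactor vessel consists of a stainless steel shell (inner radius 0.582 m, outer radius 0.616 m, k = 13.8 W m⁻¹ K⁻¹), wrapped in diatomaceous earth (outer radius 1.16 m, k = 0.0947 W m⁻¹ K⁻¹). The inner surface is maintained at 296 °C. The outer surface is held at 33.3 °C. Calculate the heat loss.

Resistance network (inner→outer):
  R_stainless steel = (1/0.582 − 1/0.616)/(4πk) = 0.09484/(4π·13.8) = 5.469×10^-4 K/W
  R_diatomaceous earth = (1/0.616 − 1/1.16)/(4πk) = 0.7613/(4π·0.0947) = 0.6397 K/W
ΣR = 5.469×10^-4 + 0.6397 = 0.6402 K/W
Q = ΔT/ΣR = (296 °C − 33.3 °C)/0.6402 = 410 W

Q = 410 W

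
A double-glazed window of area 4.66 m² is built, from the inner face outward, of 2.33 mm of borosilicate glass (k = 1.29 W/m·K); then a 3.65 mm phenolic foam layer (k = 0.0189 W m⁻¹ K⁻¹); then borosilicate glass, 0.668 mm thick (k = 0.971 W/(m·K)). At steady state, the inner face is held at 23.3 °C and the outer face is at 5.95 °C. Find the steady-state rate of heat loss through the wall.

Treat each layer as a resistance in series:
  R_borosilicate glass = L/(kA) = 0.00233/(1.29·4.66) = 3.876×10^-4 K/W
  R_phenolic foam = L/(kA) = 0.00365/(0.0189·4.66) = 0.04144 K/W
  R_borosilicate glass = L/(kA) = 6.68×10^-4/(0.971·4.66) = 1.476×10^-4 K/W
ΣR = 3.876×10^-4 + 0.04144 + 1.476×10^-4 = 0.04198 K/W
Q = ΔT/ΣR = (23.3 °C − 5.95 °C)/0.04198 = 413 W

Q = 413 W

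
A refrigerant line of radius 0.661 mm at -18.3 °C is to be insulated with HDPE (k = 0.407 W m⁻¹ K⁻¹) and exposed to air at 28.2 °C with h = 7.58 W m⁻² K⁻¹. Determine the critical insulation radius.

r_cr = 5.37 cm

For a cylinder, r_cr = k_ins/h = 0.407/7.58 = 0.0537 m = 5.37 cm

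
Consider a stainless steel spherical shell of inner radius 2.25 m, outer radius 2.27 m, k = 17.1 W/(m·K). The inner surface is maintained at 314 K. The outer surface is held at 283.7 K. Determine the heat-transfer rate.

Q = 1660 kW

Q = 4πk·ΔT/(1/r₁ − 1/r₂) = 4π × 17.1 × 30.3 / (1/2.25 − 1/2.27) = 1.66×10^6 W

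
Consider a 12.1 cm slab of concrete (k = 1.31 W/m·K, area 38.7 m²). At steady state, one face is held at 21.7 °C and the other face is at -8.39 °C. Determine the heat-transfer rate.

Q = 12.6 kW

Q = kA·ΔT/L = 1.31 × 38.7 × |21.7 °C − -8.39 °C| / 0.121 = 12600 W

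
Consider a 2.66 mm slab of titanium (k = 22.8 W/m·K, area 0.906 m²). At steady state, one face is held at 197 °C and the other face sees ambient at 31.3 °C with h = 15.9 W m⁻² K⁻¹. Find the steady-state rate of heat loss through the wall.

Q = 2.38 kW

Resistance network (inner→outer):
  R_titanium = L/(kA) = 0.00266/(22.8·0.906) = 1.288×10^-4 K/W
  R_conv,out = 1/(hA) = 1/(15.9·0.906) = 0.06942 K/W
ΣR = 1.288×10^-4 + 0.06942 = 0.06955 K/W
Q = ΔT/ΣR = (197 °C − 31.3 °C)/0.06955 = 2380 W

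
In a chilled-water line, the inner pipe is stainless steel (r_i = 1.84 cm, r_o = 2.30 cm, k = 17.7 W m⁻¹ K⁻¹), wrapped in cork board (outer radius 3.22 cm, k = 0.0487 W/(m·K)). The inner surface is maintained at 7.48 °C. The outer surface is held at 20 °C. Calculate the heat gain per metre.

Treat each layer as a resistance in series:
  R'_stainless steel = ln(0.0230/0.0184)/(2πk) = 0.2231/(2π·17.7) = 0.002006 m·K/W
  R'_cork board = ln(0.0322/0.0230)/(2πk) = 0.3365/(2π·0.0487) = 1.100 m·K/W
ΣR = 0.002006 + 1.100 = 1.102 m·K/W
Q' = ΔT/ΣR = (7.48 °C − 20 °C)/1.102 = -11.4 W/m
(Negative Q' ⇒ heat flows inward; heat gain = 11.4 W/m.)

Q' = 11.4 W/m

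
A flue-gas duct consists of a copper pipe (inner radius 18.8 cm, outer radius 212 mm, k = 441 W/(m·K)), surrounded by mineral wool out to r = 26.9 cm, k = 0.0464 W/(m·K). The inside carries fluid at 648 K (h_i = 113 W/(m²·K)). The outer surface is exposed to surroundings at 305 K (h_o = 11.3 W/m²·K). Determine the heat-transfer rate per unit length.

Treat each layer as a resistance in series:
  R'_conv,in = 1/(2πr h) = 1/(2π·0.188·113) = 0.007492 m·K/W
  R'_copper = ln(0.212/0.188)/(2πk) = 0.1201/(2π·441) = 4.336×10^-5 m·K/W
  R'_mineral wool = ln(0.269/0.212)/(2πk) = 0.2381/(2π·0.0464) = 0.8168 m·K/W
  R'_conv,out = 1/(2πr h) = 1/(2π·0.269·11.3) = 0.05236 m·K/W
ΣR = 0.007492 + 4.336×10^-5 + 0.8168 + 0.05236 = 0.8767 m·K/W
Q' = ΔT/ΣR = (648 K − 305 K)/0.8767 = 391 W/m

Q' = 391 W/m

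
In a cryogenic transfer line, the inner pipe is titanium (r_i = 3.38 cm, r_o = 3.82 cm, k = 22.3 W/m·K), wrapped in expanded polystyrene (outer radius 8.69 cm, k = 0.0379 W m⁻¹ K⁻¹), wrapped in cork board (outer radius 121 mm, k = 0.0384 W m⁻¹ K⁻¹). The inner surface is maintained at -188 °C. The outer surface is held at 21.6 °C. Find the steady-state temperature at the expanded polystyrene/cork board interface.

Resistance network (inner→outer):
  R'_titanium = ln(0.0382/0.0338)/(2πk) = 0.1224/(2π·22.3) = 8.734×10^-4 m·K/W
  R'_expanded polystyrene = ln(0.0869/0.0382)/(2πk) = 0.8219/(2π·0.0379) = 3.452 m·K/W
  R'_cork board = ln(0.121/0.0869)/(2πk) = 0.3310/(2π·0.0384) = 1.372 m·K/W
ΣR = 8.734×10^-4 + 3.452 + 1.372 = 4.825 m·K/W
Q' = ΔT/ΣR = (-188 °C − 21.6 °C)/4.825 = -43.44 W/m
From the inner boundary to the expanded polystyrene/cork board interface, ΣR_partial = 3.453 m·K/W.
T_interface = T_in − Q'·ΣR_partial = -188 °C − (-43.44)(3.453) = -38.0 °C

T = -38.0 °C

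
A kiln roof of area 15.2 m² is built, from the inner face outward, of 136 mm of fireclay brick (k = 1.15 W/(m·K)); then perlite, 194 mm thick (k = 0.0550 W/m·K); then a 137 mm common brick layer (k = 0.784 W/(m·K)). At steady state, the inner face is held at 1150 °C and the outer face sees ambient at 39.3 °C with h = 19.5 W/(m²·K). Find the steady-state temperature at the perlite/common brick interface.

Resistance network (inner→outer):
  R_fireclay brick = L/(kA) = 0.136/(1.15·15.2) = 0.007780 K/W
  R_perlite = L/(kA) = 0.194/(0.0550·15.2) = 0.2321 K/W
  R_common brick = L/(kA) = 0.137/(0.784·15.2) = 0.01150 K/W
  R_conv,out = 1/(hA) = 1/(19.5·15.2) = 0.003374 K/W
ΣR = 0.007780 + 0.2321 + 0.01150 + 0.003374 = 0.2548 K/W
Q = ΔT/ΣR = (1150 °C − 39.3 °C)/0.2548 = 4359 W
From the inner boundary to the perlite/common brick interface, ΣR_partial = 0.2399 K/W.
T_interface = T_in − Q·ΣR_partial = 1150 °C − (4359)(0.2399) = 104 °C

T = 104 °C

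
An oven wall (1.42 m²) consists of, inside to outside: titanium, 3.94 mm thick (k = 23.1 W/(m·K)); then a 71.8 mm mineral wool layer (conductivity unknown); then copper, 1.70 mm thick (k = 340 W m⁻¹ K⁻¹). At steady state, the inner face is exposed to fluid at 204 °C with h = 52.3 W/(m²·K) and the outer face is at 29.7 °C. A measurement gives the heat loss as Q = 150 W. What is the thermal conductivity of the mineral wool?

k = 0.0440 W/m·K

ΣR = ΔT/Q = |204 − 29.7|/150 = 1.162 K/W
Known resistances:
  R_conv,in = 1/(hA) = 1/(52.3·1.42) = 0.01347 K/W
  R_titanium = L/(kA) = 0.00394/(23.1·1.42) = 1.201×10^-4 K/W
  R_copper = L/(kA) = 0.00170/(340·1.42) = 3.521×10^-6 K/W
R_mineral wool = ΣR − ΣR_known = 1.162 − 0.01359 = 1.148 K/W
L/(kA) = 1.148 ⇒ k = 0.0718/(1.148·1.42) = 0.0440 W/m·K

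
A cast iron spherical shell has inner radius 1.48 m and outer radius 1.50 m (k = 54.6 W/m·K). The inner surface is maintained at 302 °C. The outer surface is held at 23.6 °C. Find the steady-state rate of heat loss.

Q = 4πk·ΔT/(1/r₁ − 1/r₂) = 4π × 54.6 × 278.4 / (1/1.48 − 1/1.50) = 2.12×10^7 W

Q = 2.12×10^7 W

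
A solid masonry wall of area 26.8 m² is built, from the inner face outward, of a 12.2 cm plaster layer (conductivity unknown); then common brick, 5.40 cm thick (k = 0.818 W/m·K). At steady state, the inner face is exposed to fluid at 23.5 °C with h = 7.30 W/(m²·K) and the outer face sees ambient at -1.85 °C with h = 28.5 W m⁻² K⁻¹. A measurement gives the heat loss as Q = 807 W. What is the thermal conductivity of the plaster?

k = 0.202 W/m·K

ΣR = ΔT/Q = |23.5 − -1.85|/807 = 0.03141 K/W
Known resistances:
  R_conv,in = 1/(hA) = 1/(7.30·26.8) = 0.005111 K/W
  R_common brick = L/(kA) = 0.0540/(0.818·26.8) = 0.002463 K/W
  R_conv,out = 1/(hA) = 1/(28.5·26.8) = 0.001309 K/W
R_plaster = ΣR − ΣR_known = 0.03141 − 0.008883 = 0.02253 K/W
L/(kA) = 0.02253 ⇒ k = 0.122/(0.02253·26.8) = 0.202 W/m·K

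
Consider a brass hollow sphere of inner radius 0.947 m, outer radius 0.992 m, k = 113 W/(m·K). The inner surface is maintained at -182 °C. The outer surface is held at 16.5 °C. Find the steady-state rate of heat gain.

Q = 4πk·ΔT/(1/r₁ − 1/r₂) = 4π × 113 × 198.5 / (1/0.947 − 1/0.992) = 5.88×10^6 W

Q = 5.88×10^6 W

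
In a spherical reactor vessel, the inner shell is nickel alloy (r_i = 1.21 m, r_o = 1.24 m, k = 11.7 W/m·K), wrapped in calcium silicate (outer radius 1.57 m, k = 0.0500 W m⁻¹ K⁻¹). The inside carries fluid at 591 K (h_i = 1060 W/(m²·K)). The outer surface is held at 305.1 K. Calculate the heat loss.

Q = 1060 W

Treat each layer as a resistance in series:
  R_conv,in = 1/(4πr²h) = 1/(4π·1.21²·1060) = 5.128×10^-5 K/W
  R_nickel alloy = (1/1.21 − 1/1.24)/(4πk) = 0.01999/(4π·11.7) = 1.360×10^-4 K/W
  R_calcium silicate = (1/1.24 − 1/1.57)/(4πk) = 0.1695/(4π·0.0500) = 0.2698 K/W
ΣR = 5.128×10^-5 + 1.360×10^-4 + 0.2698 = 0.2700 K/W
Q = ΔT/ΣR = (591 K − 305.1 K)/0.2700 = 1060 W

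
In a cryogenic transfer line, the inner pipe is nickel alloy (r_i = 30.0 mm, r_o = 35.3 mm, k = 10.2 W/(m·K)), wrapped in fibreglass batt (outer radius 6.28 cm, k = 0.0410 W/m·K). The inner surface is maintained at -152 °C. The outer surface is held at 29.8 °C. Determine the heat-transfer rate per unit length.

Q' = 81.2 W/m

Resistance network (inner→outer):
  R'_nickel alloy = ln(0.0353/0.0300)/(2πk) = 0.1627/(2π·10.2) = 0.002538 m·K/W
  R'_fibreglass batt = ln(0.0628/0.0353)/(2πk) = 0.5761/(2π·0.0410) = 2.236 m·K/W
ΣR = 0.002538 + 2.236 = 2.239 m·K/W
Q' = ΔT/ΣR = (-152 °C − 29.8 °C)/2.239 = -81.2 W/m
(Negative Q' ⇒ heat flows inward; heat gain = 81.2 W/m.)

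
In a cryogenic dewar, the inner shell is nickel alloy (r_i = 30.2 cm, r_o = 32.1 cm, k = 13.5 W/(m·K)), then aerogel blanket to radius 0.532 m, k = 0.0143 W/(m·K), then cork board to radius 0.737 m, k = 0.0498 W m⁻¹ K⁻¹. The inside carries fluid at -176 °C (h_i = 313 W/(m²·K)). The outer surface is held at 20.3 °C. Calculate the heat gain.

Resistance network (inner→outer):
  R_conv,in = 1/(4πr²h) = 1/(4π·0.302²·313) = 0.002788 K/W
  R_nickel alloy = (1/0.302 − 1/0.321)/(4πk) = 0.1960/(4π·13.5) = 0.001155 K/W
  R_aerogel blanket = (1/0.321 − 1/0.532)/(4πk) = 1.236/(4π·0.0143) = 6.876 K/W
  R_cork board = (1/0.532 − 1/0.737)/(4πk) = 0.5228/(4π·0.0498) = 0.8355 K/W
ΣR = 0.002788 + 0.001155 + 6.876 + 0.8355 = 7.715 K/W
Q = ΔT/ΣR = (-176 °C − 20.3 °C)/7.715 = -25.4 W
(Negative Q ⇒ heat flows inward; heat gain = 25.4 W.)

Q = 25.4 W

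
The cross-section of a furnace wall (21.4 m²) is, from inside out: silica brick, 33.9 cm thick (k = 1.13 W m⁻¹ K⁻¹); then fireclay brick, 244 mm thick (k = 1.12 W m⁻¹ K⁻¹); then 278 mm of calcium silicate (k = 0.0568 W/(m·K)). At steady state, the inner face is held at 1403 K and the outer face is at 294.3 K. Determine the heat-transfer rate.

Q = 4.38 kW

Resistance network (inner→outer):
  R_silica brick = L/(kA) = 0.339/(1.13·21.4) = 0.01402 K/W
  R_fireclay brick = L/(kA) = 0.244/(1.12·21.4) = 0.01018 K/W
  R_calcium silicate = L/(kA) = 0.278/(0.0568·21.4) = 0.2287 K/W
ΣR = 0.01402 + 0.01018 + 0.2287 = 0.2529 K/W
Q = ΔT/ΣR = (1403 K − 294.3 K)/0.2529 = 4380 W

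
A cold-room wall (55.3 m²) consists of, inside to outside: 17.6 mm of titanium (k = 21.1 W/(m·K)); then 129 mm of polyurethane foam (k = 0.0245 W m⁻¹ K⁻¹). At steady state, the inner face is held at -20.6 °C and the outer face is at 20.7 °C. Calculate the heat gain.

Series thermal resistances, inner to outer:
  R_titanium = L/(kA) = 0.0176/(21.1·55.3) = 1.508×10^-5 K/W
  R_polyurethane foam = L/(kA) = 0.129/(0.0245·55.3) = 0.09521 K/W
ΣR = 1.508×10^-5 + 0.09521 = 0.09523 K/W
Q = ΔT/ΣR = (-20.6 °C − 20.7 °C)/0.09523 = -434 W
(Negative Q ⇒ heat flows inward; heat gain = 434 W.)

Q = 434 W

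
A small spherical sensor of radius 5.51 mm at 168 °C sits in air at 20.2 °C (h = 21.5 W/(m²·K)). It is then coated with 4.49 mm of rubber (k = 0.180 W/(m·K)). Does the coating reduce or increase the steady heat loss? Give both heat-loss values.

increases: 1.21 → 2.02 W

Critical radius for a sphere: r_cr = 2k/h = 0.0167 m = 1.67 cm.
Outer radius after coating: r₂ = 0.00551 + 0.00449 = 0.01000 m.
Since r₁ < r_cr and r₂ ≤ r_cr, the coating moves toward the maximum at r_cr — heat loss rises.
Bare: R = 1/(4πr₁²h) = 121.9 K/W; Q = 147.8/121.9 = 1.21 W.
Coated: R = R_cond + R_conv = 73.04 K/W; Q = 147.8/73.04 = 2.02 W.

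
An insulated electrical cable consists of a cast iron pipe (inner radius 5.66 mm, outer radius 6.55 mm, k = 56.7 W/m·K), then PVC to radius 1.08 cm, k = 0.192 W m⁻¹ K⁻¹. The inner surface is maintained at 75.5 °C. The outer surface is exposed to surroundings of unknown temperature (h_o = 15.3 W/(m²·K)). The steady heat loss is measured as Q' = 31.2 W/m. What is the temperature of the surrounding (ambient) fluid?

T_out = 32.5 °C

Series resistances:
  R'_cast iron = ln(0.00655/0.00566)/(2πk) = 0.1460/(2π·56.7) = 4.099×10^-4 m·K/W
  R'_PVC = ln(0.0108/0.00655)/(2πk) = 0.5001/(2π·0.192) = 0.4145 m·K/W
  R'_conv,out = 1/(2πr h) = 1/(2π·0.0108·15.3) = 0.9632 m·K/W
ΣR = 1.378 m·K/W
ΔT = Q'·ΣR = 31.2 × 1.378 = 42.99 K
Heat flows outward, so T_out = T_in − ΔT = 75.5 − 42.99 = 32.5 °C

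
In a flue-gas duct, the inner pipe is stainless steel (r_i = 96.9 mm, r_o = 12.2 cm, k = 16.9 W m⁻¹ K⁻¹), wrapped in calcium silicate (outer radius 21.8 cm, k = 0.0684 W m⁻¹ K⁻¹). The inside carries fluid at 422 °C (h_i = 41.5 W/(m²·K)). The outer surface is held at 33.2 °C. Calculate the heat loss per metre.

Q' = 279 W/m

Resistance network (inner→outer):
  R'_conv,in = 1/(2πr h) = 1/(2π·0.0969·41.5) = 0.03958 m·K/W
  R'_stainless steel = ln(0.122/0.0969)/(2πk) = 0.2303/(2π·16.9) = 0.002169 m·K/W
  R'_calcium silicate = ln(0.218/0.122)/(2πk) = 0.5805/(2π·0.0684) = 1.351 m·K/W
ΣR = 0.03958 + 0.002169 + 1.351 = 1.393 m·K/W
Q' = ΔT/ΣR = (422 °C − 33.2 °C)/1.393 = 279 W/m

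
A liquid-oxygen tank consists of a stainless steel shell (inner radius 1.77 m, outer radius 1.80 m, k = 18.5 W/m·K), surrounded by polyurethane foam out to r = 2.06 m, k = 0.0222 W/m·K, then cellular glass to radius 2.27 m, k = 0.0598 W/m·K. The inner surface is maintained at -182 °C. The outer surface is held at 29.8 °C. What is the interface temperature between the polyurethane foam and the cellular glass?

Resistance network (inner→outer):
  R_stainless steel = (1/1.77 − 1/1.80)/(4πk) = 0.009416/(4π·18.5) = 4.050×10^-5 K/W
  R_polyurethane foam = (1/1.80 − 1/2.06)/(4πk) = 0.07012/(4π·0.0222) = 0.2513 K/W
  R_cellular glass = (1/2.06 − 1/2.27)/(4πk) = 0.04491/(4π·0.0598) = 0.05976 K/W
ΣR = 4.050×10^-5 + 0.2513 + 0.05976 = 0.3111 K/W
Q = ΔT/ΣR = (-182 °C − 29.8 °C)/0.3111 = -680.8 W
From the inner boundary to the polyurethane foam/cellular glass interface, ΣR_partial = 0.2513 K/W.
T_interface = T_in − Q·ΣR_partial = -182 °C − (-680.8)(0.2513) = -10.9 °C

T = -10.9 °C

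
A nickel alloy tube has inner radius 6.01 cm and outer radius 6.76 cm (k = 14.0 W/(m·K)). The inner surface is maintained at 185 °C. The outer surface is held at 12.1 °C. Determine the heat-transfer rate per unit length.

Q' = 1.29×10^5 W/m

Q' = 2πk·ΔT/ln(r₂/r₁) = 2π × 14.0 × 172.9 / ln(0.0676/0.0601) = 1.29×10^5 W/m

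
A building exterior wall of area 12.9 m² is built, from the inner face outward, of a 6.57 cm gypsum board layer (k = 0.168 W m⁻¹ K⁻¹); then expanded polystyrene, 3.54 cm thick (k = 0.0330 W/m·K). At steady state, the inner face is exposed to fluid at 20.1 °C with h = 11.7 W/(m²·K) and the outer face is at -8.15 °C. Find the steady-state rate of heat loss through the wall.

Q = 235 W

Resistance network (inner→outer):
  R_conv,in = 1/(hA) = 1/(11.7·12.9) = 0.006626 K/W
  R_gypsum board = L/(kA) = 0.0657/(0.168·12.9) = 0.03032 K/W
  R_expanded polystyrene = L/(kA) = 0.0354/(0.0330·12.9) = 0.08316 K/W
ΣR = 0.006626 + 0.03032 + 0.08316 = 0.1201 K/W
Q = ΔT/ΣR = (20.1 °C − -8.15 °C)/0.1201 = 235 W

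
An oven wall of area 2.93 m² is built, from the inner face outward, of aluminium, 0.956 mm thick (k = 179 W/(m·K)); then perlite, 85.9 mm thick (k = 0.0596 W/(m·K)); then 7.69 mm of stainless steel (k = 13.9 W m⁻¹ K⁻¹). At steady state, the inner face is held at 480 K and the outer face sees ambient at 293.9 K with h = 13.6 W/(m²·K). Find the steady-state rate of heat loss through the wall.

Treat each layer as a resistance in series:
  R_aluminium = L/(kA) = 9.56×10^-4/(179·2.93) = 1.823×10^-6 K/W
  R_perlite = L/(kA) = 0.0859/(0.0596·2.93) = 0.4919 K/W
  R_stainless steel = L/(kA) = 0.00769/(13.9·2.93) = 1.888×10^-4 K/W
  R_conv,out = 1/(hA) = 1/(13.6·2.93) = 0.02510 K/W
ΣR = 1.823×10^-6 + 0.4919 + 1.888×10^-4 + 0.02510 = 0.5172 K/W
Q = ΔT/ΣR = (480 K − 293.9 K)/0.5172 = 360 W

Q = 360 W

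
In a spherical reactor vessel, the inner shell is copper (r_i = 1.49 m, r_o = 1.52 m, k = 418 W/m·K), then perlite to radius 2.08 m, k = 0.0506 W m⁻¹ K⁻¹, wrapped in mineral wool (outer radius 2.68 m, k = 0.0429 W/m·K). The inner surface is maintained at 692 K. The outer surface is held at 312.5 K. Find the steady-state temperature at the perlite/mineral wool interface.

T = 471 K

Treat each layer as a resistance in series:
  R_copper = (1/1.49 − 1/1.52)/(4πk) = 0.01325/(4π·418) = 2.522×10^-6 K/W
  R_perlite = (1/1.52 − 1/2.08)/(4πk) = 0.1771/(4π·0.0506) = 0.2786 K/W
  R_mineral wool = (1/2.08 − 1/2.68)/(4πk) = 0.1076/(4π·0.0429) = 0.1997 K/W
ΣR = 2.522×10^-6 + 0.2786 + 0.1997 = 0.4783 K/W
Q = ΔT/ΣR = (692 K − 312.5 K)/0.4783 = 793.4 W
From the inner boundary to the perlite/mineral wool interface, ΣR_partial = 0.2786 K/W.
T_interface = T_in − Q·ΣR_partial = 692 K − (793.4)(0.2786) = 471 K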